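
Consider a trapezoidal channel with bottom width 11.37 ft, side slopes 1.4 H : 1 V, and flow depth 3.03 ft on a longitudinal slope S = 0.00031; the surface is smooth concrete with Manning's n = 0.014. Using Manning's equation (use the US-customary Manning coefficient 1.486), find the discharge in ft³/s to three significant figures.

A = (b + z·y)·y = (11.37 + 1.4×3.03)×3.03 = 47.30 ft²
P = b + 2y√(1+z²) = 11.37 + 2×3.03×√(1+1.4²) = 21.80 ft
R = A/P = 47.30/21.80 = 2.170 ft
Q = (1.486/n)·A·R^(2/3)·S^(1/2) = (1.486/0.014) × 47.30 × 2.170^(2/3) × 0.00031^(1/2) = 148.2 ft³/s

148 ft³/s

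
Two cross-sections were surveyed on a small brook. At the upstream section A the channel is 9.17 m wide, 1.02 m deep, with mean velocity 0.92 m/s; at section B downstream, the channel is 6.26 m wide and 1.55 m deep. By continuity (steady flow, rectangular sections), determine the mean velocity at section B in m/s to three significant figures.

Q = A₁V₁ = (9.17×1.02) × 0.92 = 8.605 m³/s
A₂ = 6.26 × 1.55 = 9.703 m²
V₂ = Q/A₂ = 8.605/9.703 = 0.8869 m/s

0.887 m/s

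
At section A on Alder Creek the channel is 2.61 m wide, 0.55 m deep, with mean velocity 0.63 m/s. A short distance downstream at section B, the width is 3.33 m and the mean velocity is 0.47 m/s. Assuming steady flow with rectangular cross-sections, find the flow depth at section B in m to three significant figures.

Q = A₁V₁ = (2.61×0.55) × 0.63 = 0.9044 m³/s
d₂ = Q/(b₂ V₂) = 0.9044/(3.33×0.47) = 0.5778 m

0.578 m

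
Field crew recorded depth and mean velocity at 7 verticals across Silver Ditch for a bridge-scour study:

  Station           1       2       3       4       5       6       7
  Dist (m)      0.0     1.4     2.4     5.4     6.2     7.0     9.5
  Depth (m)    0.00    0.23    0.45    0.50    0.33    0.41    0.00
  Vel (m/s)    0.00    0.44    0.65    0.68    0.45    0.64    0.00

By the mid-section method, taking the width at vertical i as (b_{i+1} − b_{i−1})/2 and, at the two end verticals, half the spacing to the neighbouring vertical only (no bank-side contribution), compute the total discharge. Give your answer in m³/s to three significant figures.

1.90 m³/s

w_2 = (2.4 − 0.0)/2 = 1.2 m; q_2 = 0.44 × 0.23 × 1.2 = 0.1214 m³/s
w_3 = (5.4 − 1.4)/2 = 2 m; q_3 = 0.65 × 0.45 × 2 = 0.5850 m³/s
w_4 = (6.2 − 2.4)/2 = 1.9 m; q_4 = 0.68 × 0.50 × 1.9 = 0.6460 m³/s
w_5 = (7.0 − 5.4)/2 = 0.8 m; q_5 = 0.45 × 0.33 × 0.8 = 0.1188 m³/s
w_6 = (9.5 − 6.2)/2 = 1.65 m; q_6 = 0.64 × 0.41 × 1.65 = 0.4330 m³/s
Stations 1, 7 contribute zero (depth or velocity is 0).
Q = Σ qᵢ = 1.904 m³/s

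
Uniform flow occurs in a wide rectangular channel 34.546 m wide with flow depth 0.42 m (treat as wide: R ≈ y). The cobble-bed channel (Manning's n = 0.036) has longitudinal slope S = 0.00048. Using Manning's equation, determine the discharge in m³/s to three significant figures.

4.95 m³/s

A = b·y = 34.546 × 0.42 = 14.51 m²
Wide channel: R ≈ y = 0.42 m
Q = (1/n)·A·R^(2/3)·S^(1/2) = (1/0.036) × 14.51 × 0.4200^(2/3) × 0.00048^(1/2) = 4.952 m³/s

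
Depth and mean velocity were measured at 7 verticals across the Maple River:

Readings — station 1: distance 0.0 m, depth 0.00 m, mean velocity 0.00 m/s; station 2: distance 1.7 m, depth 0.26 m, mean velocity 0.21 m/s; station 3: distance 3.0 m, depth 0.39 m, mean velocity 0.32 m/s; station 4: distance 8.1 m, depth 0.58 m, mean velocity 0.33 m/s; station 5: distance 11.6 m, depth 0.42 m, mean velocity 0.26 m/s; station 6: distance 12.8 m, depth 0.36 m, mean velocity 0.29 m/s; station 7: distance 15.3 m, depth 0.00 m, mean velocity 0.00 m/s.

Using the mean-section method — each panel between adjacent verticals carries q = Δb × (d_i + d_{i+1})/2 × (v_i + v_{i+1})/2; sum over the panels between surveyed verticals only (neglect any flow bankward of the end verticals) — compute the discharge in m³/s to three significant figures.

1.65 m³/s

Panel 1-2: Δb = 1.7 m, d̄ = (0.00+0.26)/2 = 0.13, v̄ = (0.00+0.21)/2 = 0.105 → q = 1.7×0.13×0.105 = 0.02321 m³/s
Panel 2-3: Δb = 1.3 m, d̄ = (0.26+0.39)/2 = 0.325, v̄ = (0.21+0.32)/2 = 0.265 → q = 1.3×0.325×0.265 = 0.1120 m³/s
Panel 3-4: Δb = 5.1 m, d̄ = (0.39+0.58)/2 = 0.485, v̄ = (0.32+0.33)/2 = 0.325 → q = 5.1×0.485×0.325 = 0.8039 m³/s
Panel 4-5: Δb = 3.5 m, d̄ = (0.58+0.42)/2 = 0.5, v̄ = (0.33+0.26)/2 = 0.295 → q = 3.5×0.5×0.295 = 0.5163 m³/s
Panel 5-6: Δb = 1.2 m, d̄ = (0.42+0.36)/2 = 0.39, v̄ = (0.26+0.29)/2 = 0.275 → q = 1.2×0.39×0.275 = 0.1287 m³/s
Panel 6-7: Δb = 2.5 m, d̄ = (0.36+0.00)/2 = 0.18, v̄ = (0.29+0.00)/2 = 0.145 → q = 2.5×0.18×0.145 = 0.06525 m³/s
Q = Σ q = 1.649 m³/s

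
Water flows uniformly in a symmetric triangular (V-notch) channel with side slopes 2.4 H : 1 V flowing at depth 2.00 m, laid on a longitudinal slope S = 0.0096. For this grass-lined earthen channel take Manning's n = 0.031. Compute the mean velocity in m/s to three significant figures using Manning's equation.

A = z·y² = 2.4×2.00² = 9.600 m²
P = 2y√(1+z²) = 2×2.00×√(1+2.4²) = 10.40 m
R = A/P = 9.600/10.40 = 0.9231 m
Q = (1/n)·A·R^(2/3)·S^(1/2) = (1/0.031) × 9.600 × 0.9231^(2/3) × 0.0096^(1/2) = 28.77 m³/s
V = Q/A = 28.77/9.600 = 2.996 m/s

3.00 m/s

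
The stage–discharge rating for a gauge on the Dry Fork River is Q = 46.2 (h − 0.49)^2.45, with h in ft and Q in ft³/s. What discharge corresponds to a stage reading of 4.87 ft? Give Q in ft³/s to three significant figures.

1720 ft³/s

Q = 46.2 × (4.87 − 0.49)^2.45 = 46.2 × 4.38^2.45 = 1723 ft³/s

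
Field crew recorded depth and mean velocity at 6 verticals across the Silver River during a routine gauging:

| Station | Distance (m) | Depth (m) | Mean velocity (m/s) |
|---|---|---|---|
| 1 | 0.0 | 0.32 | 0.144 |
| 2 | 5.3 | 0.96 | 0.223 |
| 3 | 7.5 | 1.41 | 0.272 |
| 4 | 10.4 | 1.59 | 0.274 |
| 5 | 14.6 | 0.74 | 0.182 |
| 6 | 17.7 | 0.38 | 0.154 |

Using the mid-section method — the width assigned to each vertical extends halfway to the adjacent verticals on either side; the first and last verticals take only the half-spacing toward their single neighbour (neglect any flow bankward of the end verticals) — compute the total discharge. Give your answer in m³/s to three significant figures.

w_1 = (5.3 − 0.0)/2 = 2.65 m; q_1 = 0.144 × 0.32 × 2.65 = 0.1221 m³/s
w_2 = (7.5 − 0.0)/2 = 3.75 m; q_2 = 0.223 × 0.96 × 3.75 = 0.8028 m³/s
w_3 = (10.4 − 5.3)/2 = 2.55 m; q_3 = 0.272 × 1.41 × 2.55 = 0.9780 m³/s
w_4 = (14.6 − 7.5)/2 = 3.55 m; q_4 = 0.274 × 1.59 × 3.55 = 1.547 m³/s
w_5 = (17.7 − 10.4)/2 = 3.65 m; q_5 = 0.182 × 0.74 × 3.65 = 0.4916 m³/s
w_6 = (17.7 − 14.6)/2 = 1.55 m; q_6 = 0.154 × 0.38 × 1.55 = 0.09071 m³/s
Q = Σ qᵢ = 4.032 m³/s

4.03 m³/s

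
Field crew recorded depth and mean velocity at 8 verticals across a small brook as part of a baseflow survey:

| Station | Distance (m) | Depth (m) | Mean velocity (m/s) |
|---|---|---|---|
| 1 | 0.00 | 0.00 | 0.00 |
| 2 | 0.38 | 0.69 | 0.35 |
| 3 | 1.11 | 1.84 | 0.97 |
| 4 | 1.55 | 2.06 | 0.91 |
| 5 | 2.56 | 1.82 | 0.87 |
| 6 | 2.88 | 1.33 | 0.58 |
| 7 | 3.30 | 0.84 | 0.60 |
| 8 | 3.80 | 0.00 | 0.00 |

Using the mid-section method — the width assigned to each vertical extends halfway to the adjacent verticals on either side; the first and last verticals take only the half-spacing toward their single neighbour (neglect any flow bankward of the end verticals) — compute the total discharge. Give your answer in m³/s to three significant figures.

4.11 m³/s

w_2 = (1.11 − 0.00)/2 = 0.555 m; q_2 = 0.35 × 0.69 × 0.555 = 0.1340 m³/s
w_3 = (1.55 − 0.38)/2 = 0.585 m; q_3 = 0.97 × 1.84 × 0.585 = 1.044 m³/s
w_4 = (2.56 − 1.11)/2 = 0.725 m; q_4 = 0.91 × 2.06 × 0.725 = 1.359 m³/s
w_5 = (2.88 − 1.55)/2 = 0.665 m; q_5 = 0.87 × 1.82 × 0.665 = 1.053 m³/s
w_6 = (3.30 − 2.56)/2 = 0.37 m; q_6 = 0.58 × 1.33 × 0.37 = 0.2854 m³/s
w_7 = (3.80 − 2.88)/2 = 0.46 m; q_7 = 0.60 × 0.84 × 0.46 = 0.2318 m³/s
Stations 1, 8 contribute zero (depth or velocity is 0).
Q = Σ qᵢ = 4.107 m³/s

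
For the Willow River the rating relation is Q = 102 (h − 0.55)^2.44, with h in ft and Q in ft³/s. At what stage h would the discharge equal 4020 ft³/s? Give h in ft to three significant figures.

5.06 ft

h − h₀ = (Q/C)^(1/b) = (4020/102)^(1/2.44) = 4.508 ft
h = 0.55 + 4.508 = 5.058 ft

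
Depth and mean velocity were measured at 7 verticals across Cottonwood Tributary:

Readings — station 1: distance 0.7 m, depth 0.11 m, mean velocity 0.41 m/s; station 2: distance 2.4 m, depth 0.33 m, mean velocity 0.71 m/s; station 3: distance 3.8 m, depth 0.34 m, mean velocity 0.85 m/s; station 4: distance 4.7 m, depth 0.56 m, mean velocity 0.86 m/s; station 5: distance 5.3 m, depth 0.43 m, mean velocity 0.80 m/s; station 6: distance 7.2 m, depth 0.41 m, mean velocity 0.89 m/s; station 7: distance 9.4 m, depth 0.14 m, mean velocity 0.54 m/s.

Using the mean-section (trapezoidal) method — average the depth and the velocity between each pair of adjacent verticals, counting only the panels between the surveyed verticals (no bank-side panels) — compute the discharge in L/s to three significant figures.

2270 L/s

Panel 1-2: Δb = 1.7 m, d̄ = (0.11+0.33)/2 = 0.22, v̄ = (0.41+0.71)/2 = 0.56 → q = 1.7×0.22×0.56 = 0.2094 m³/s
Panel 2-3: Δb = 1.4 m, d̄ = (0.33+0.34)/2 = 0.335, v̄ = (0.71+0.85)/2 = 0.78 → q = 1.4×0.335×0.78 = 0.3658 m³/s
Panel 3-4: Δb = 0.9 m, d̄ = (0.34+0.56)/2 = 0.45, v̄ = (0.85+0.86)/2 = 0.855 → q = 0.9×0.45×0.855 = 0.3463 m³/s
Panel 4-5: Δb = 0.6 m, d̄ = (0.56+0.43)/2 = 0.495, v̄ = (0.86+0.80)/2 = 0.83 → q = 0.6×0.495×0.83 = 0.2465 m³/s
Panel 5-6: Δb = 1.9 m, d̄ = (0.43+0.41)/2 = 0.42, v̄ = (0.80+0.89)/2 = 0.845 → q = 1.9×0.42×0.845 = 0.6743 m³/s
Panel 6-7: Δb = 2.2 m, d̄ = (0.41+0.14)/2 = 0.275, v̄ = (0.89+0.54)/2 = 0.715 → q = 2.2×0.275×0.715 = 0.4326 m³/s
Q = Σ q = 2.275 m³/s
= 2.275 × 1000 = 2275 L/s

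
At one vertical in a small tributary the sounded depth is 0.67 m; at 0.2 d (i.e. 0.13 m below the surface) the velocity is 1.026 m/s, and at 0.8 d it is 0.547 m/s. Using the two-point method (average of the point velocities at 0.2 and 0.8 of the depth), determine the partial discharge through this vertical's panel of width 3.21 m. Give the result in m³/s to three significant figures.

v̄ = (1.026 + 0.547) / 2 = 0.7865 m/s
q = v̄ × d × w = 0.7865 × 0.67 × 3.21 = 1.692 m³/s

1.69 m³/s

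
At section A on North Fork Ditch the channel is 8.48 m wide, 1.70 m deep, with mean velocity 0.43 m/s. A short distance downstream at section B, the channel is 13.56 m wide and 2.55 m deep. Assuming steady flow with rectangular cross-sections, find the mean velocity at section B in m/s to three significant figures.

Q = A₁V₁ = (8.48×1.70) × 0.43 = 6.199 m³/s
A₂ = 13.56 × 2.55 = 34.58 m²
V₂ = Q/A₂ = 6.199/34.58 = 0.1793 m/s

0.179 m/s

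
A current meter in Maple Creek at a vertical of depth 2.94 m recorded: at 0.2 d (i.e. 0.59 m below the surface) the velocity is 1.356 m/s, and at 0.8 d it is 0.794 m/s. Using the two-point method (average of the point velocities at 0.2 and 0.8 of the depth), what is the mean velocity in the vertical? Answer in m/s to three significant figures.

1.08 m/s

v̄ = (1.356 + 0.794) / 2 = 1.075 m/s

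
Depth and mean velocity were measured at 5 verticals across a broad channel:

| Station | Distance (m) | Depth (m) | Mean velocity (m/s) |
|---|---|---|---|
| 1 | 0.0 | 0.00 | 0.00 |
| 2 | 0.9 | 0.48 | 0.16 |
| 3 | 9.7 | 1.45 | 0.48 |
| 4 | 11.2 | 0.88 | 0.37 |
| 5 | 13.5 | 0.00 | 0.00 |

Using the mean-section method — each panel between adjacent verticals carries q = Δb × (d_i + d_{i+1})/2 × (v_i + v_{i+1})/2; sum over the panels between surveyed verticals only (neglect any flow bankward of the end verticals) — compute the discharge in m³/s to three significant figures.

Panel 1-2: Δb = 0.9 m, d̄ = (0.00+0.48)/2 = 0.24, v̄ = (0.00+0.16)/2 = 0.08 → q = 0.9×0.24×0.08 = 0.01728 m³/s
Panel 2-3: Δb = 8.8 m, d̄ = (0.48+1.45)/2 = 0.965, v̄ = (0.16+0.48)/2 = 0.32 → q = 8.8×0.965×0.32 = 2.717 m³/s
Panel 3-4: Δb = 1.5 m, d̄ = (1.45+0.88)/2 = 1.165, v̄ = (0.48+0.37)/2 = 0.425 → q = 1.5×1.165×0.425 = 0.7427 m³/s
Panel 4-5: Δb = 2.3 m, d̄ = (0.88+0.00)/2 = 0.44, v̄ = (0.37+0.00)/2 = 0.185 → q = 2.3×0.44×0.185 = 0.1872 m³/s
Q = Σ q = 3.665 m³/s

3.66 m³/s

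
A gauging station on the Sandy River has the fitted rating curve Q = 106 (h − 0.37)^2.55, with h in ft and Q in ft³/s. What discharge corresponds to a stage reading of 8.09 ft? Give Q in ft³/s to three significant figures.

Q = 106 × (8.09 − 0.37)^2.55 = 106 × 7.72^2.55 = 19440 ft³/s

19400 ft³/s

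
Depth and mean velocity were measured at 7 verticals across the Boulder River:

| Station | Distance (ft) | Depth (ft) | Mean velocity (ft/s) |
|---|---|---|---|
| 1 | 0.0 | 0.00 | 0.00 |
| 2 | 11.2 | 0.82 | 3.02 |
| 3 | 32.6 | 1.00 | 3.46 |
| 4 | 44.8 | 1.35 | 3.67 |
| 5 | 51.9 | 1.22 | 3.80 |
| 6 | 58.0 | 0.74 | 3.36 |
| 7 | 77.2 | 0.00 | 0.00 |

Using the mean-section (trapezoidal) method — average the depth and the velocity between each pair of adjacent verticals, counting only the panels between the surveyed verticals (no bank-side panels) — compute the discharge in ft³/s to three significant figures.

Panel 1-2: Δb = 11.2 ft, d̄ = (0.00+0.82)/2 = 0.41, v̄ = (0.00+3.02)/2 = 1.51 → q = 11.2×0.41×1.51 = 6.934 ft³/s
Panel 2-3: Δb = 21.4 ft, d̄ = (0.82+1.00)/2 = 0.91, v̄ = (3.02+3.46)/2 = 3.24 → q = 21.4×0.91×3.24 = 63.10 ft³/s
Panel 3-4: Δb = 12.2 ft, d̄ = (1.00+1.35)/2 = 1.175, v̄ = (3.46+3.67)/2 = 3.565 → q = 12.2×1.175×3.565 = 51.10 ft³/s
Panel 4-5: Δb = 7.1 ft, d̄ = (1.35+1.22)/2 = 1.285, v̄ = (3.67+3.80)/2 = 3.735 → q = 7.1×1.285×3.735 = 34.08 ft³/s
Panel 5-6: Δb = 6.1 ft, d̄ = (1.22+0.74)/2 = 0.98, v̄ = (3.80+3.36)/2 = 3.58 → q = 6.1×0.98×3.58 = 21.40 ft³/s
Panel 6-7: Δb = 19.2 ft, d̄ = (0.74+0.00)/2 = 0.37, v̄ = (3.36+0.00)/2 = 1.68 → q = 19.2×0.37×1.68 = 11.93 ft³/s
Q = Σ q = 188.5 ft³/s

189 ft³/s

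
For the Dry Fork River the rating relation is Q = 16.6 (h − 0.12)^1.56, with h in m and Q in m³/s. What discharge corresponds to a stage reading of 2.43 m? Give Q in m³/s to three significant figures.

61.3 m³/s

Q = 16.6 × (2.43 − 0.12)^1.56 = 16.6 × 2.31^1.56 = 61.28 m³/s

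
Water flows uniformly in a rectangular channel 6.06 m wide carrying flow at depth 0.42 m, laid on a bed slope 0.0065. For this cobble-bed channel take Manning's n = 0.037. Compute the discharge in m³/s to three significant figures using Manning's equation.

2.85 m³/s

A = b·y = 6.06 × 0.42 = 2.545 m²
P = b + 2y = 6.06 + 2×0.42 = 6.900 m
R = A/P = 2.545/6.900 = 0.3689 m
Q = (1/n)·A·R^(2/3)·S^(1/2) = (1/0.037) × 2.545 × 0.3689^(2/3) × 0.0065^(1/2) = 2.852 m³/s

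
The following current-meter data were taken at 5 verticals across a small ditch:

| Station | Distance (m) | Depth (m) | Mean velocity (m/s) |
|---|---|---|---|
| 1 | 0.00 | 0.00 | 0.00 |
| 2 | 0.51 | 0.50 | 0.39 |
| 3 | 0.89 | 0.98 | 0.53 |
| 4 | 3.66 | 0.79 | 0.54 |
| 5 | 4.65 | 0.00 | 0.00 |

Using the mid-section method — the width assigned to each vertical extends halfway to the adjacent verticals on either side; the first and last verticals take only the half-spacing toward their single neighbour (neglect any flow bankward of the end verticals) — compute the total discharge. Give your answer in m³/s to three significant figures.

1.71 m³/s

w_2 = (0.89 − 0.00)/2 = 0.445 m; q_2 = 0.39 × 0.50 × 0.445 = 0.08678 m³/s
w_3 = (3.66 − 0.51)/2 = 1.575 m; q_3 = 0.53 × 0.98 × 1.575 = 0.8181 m³/s
w_4 = (4.65 − 0.89)/2 = 1.88 m; q_4 = 0.54 × 0.79 × 1.88 = 0.8020 m³/s
Stations 1, 5 contribute zero (depth or velocity is 0).
Q = Σ qᵢ = 1.707 m³/s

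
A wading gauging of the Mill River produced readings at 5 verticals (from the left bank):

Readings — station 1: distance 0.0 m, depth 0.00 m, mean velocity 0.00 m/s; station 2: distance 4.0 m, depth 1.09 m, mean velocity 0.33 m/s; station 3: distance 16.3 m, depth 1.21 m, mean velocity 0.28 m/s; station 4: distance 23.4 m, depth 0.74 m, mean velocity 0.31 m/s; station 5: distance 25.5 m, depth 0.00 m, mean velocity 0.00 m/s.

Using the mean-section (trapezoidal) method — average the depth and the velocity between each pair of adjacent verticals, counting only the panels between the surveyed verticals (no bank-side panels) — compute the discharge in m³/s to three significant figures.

Panel 1-2: Δb = 4 m, d̄ = (0.00+1.09)/2 = 0.545, v̄ = (0.00+0.33)/2 = 0.165 → q = 4×0.545×0.165 = 0.3597 m³/s
Panel 2-3: Δb = 12.3 m, d̄ = (1.09+1.21)/2 = 1.15, v̄ = (0.33+0.28)/2 = 0.305 → q = 12.3×1.15×0.305 = 4.314 m³/s
Panel 3-4: Δb = 7.1 m, d̄ = (1.21+0.74)/2 = 0.975, v̄ = (0.28+0.31)/2 = 0.295 → q = 7.1×0.975×0.295 = 2.042 m³/s
Panel 4-5: Δb = 2.1 m, d̄ = (0.74+0.00)/2 = 0.37, v̄ = (0.31+0.00)/2 = 0.155 → q = 2.1×0.37×0.155 = 0.1204 m³/s
Q = Σ q = 6.836 m³/s

6.84 m³/s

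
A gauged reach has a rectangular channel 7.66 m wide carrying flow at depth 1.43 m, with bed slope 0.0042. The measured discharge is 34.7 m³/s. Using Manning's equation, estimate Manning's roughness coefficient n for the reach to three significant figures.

A = b·y = 7.66 × 1.43 = 10.95 m²
P = b + 2y = 7.66 + 2×1.43 = 10.52 m
R = A/P = 10.95/10.52 = 1.041 m
n = (1/Q)·A·R^(2/3)·S^(1/2) = (1/34.7) × 10.95 × 1.027 × 0.06481 = 0.02102

0.0210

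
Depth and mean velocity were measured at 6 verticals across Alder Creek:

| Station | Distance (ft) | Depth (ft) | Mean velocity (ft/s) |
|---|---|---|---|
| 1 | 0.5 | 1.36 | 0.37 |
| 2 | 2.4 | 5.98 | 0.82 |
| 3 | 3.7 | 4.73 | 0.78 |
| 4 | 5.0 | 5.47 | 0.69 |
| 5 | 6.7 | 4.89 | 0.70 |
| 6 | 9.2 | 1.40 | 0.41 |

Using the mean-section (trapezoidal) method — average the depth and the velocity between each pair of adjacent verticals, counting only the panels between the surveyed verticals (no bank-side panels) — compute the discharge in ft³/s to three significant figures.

25.1 ft³/s

Panel 1-2: Δb = 1.9 ft, d̄ = (1.36+5.98)/2 = 3.67, v̄ = (0.37+0.82)/2 = 0.595 → q = 1.9×3.67×0.595 = 4.149 ft³/s
Panel 2-3: Δb = 1.3 ft, d̄ = (5.98+4.73)/2 = 5.355, v̄ = (0.82+0.78)/2 = 0.8 → q = 1.3×5.355×0.8 = 5.569 ft³/s
Panel 3-4: Δb = 1.3 ft, d̄ = (4.73+5.47)/2 = 5.1, v̄ = (0.78+0.69)/2 = 0.735 → q = 1.3×5.1×0.735 = 4.873 ft³/s
Panel 4-5: Δb = 1.7 ft, d̄ = (5.47+4.89)/2 = 5.18, v̄ = (0.69+0.70)/2 = 0.695 → q = 1.7×5.18×0.695 = 6.120 ft³/s
Panel 5-6: Δb = 2.5 ft, d̄ = (4.89+1.40)/2 = 3.145, v̄ = (0.70+0.41)/2 = 0.555 → q = 2.5×3.145×0.555 = 4.364 ft³/s
Q = Σ q = 25.08 ft³/s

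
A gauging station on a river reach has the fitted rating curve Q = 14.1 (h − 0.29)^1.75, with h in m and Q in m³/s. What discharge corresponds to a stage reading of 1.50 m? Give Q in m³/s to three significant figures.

19.7 m³/s

Q = 14.1 × (1.50 − 0.29)^1.75 = 14.1 × 1.21^1.75 = 19.68 m³/s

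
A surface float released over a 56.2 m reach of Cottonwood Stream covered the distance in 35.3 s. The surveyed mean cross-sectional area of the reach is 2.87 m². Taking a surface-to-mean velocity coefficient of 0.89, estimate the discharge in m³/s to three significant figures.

v_surface = L / t̄ = 56.2 / 35.3 = 1.592 m/s
v_mean = 0.89 × 1.592 = 1.417 m/s
Q = A × v_mean = 2.87 × 1.417 = 4.067 m³/s

4.07 m³/s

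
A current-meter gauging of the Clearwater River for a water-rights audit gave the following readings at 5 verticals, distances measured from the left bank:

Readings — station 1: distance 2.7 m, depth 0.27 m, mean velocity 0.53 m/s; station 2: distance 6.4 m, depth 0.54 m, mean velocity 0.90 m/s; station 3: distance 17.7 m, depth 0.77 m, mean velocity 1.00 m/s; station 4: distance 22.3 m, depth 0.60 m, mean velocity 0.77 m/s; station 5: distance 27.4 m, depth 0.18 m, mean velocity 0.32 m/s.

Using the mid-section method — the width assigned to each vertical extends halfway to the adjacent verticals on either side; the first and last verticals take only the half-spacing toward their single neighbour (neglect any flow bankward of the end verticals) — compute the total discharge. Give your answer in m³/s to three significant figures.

w_1 = (6.4 − 2.7)/2 = 1.85 m; q_1 = 0.53 × 0.27 × 1.85 = 0.2647 m³/s
w_2 = (17.7 − 2.7)/2 = 7.5 m; q_2 = 0.90 × 0.54 × 7.5 = 3.645 m³/s
w_3 = (22.3 − 6.4)/2 = 7.95 m; q_3 = 1.00 × 0.77 × 7.95 = 6.122 m³/s
w_4 = (27.4 − 17.7)/2 = 4.85 m; q_4 = 0.77 × 0.60 × 4.85 = 2.241 m³/s
w_5 = (27.4 − 22.3)/2 = 2.55 m; q_5 = 0.32 × 0.18 × 2.55 = 0.1469 m³/s
Q = Σ qᵢ = 12.42 m³/s

12.4 m³/s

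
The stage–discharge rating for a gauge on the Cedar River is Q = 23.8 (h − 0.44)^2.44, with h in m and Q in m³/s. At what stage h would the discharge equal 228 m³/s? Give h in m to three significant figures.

h − h₀ = (Q/C)^(1/b) = (228/23.8)^(1/2.44) = 2.525 m
h = 0.44 + 2.525 = 2.965 m

2.96 m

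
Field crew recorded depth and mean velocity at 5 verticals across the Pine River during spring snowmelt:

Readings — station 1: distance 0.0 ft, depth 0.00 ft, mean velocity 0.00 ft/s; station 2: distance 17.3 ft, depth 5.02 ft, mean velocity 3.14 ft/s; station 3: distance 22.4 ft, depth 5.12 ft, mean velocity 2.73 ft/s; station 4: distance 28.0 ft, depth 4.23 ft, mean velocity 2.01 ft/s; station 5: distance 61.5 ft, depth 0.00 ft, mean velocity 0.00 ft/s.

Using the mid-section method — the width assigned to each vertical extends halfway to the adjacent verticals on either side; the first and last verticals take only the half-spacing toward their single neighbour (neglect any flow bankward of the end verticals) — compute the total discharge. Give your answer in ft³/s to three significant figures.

418 ft³/s

w_2 = (22.4 − 0.0)/2 = 11.2 ft; q_2 = 3.14 × 5.02 × 11.2 = 176.5 ft³/s
w_3 = (28.0 − 17.3)/2 = 5.35 ft; q_3 = 2.73 × 5.12 × 5.35 = 74.78 ft³/s
w_4 = (61.5 − 22.4)/2 = 19.55 ft; q_4 = 2.01 × 4.23 × 19.55 = 166.2 ft³/s
Stations 1, 5 contribute zero (depth or velocity is 0).
Q = Σ qᵢ = 417.5 ft³/s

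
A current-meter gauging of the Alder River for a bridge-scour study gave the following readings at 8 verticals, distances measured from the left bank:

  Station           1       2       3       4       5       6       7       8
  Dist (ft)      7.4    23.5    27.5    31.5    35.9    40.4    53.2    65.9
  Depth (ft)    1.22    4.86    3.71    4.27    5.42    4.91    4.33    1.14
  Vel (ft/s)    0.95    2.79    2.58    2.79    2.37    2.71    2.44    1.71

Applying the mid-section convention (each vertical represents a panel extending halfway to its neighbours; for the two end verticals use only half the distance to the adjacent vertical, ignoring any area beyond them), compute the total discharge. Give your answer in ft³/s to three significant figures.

w_1 = (23.5 − 7.4)/2 = 8.05 ft; q_1 = 0.95 × 1.22 × 8.05 = 9.330 ft³/s
w_2 = (27.5 − 7.4)/2 = 10.05 ft; q_2 = 2.79 × 4.86 × 10.05 = 136.3 ft³/s
w_3 = (31.5 − 23.5)/2 = 4 ft; q_3 = 2.58 × 3.71 × 4 = 38.29 ft³/s
w_4 = (35.9 − 27.5)/2 = 4.2 ft; q_4 = 2.79 × 4.27 × 4.2 = 50.04 ft³/s
w_5 = (40.4 − 31.5)/2 = 4.45 ft; q_5 = 2.37 × 5.42 × 4.45 = 57.16 ft³/s
w_6 = (53.2 − 35.9)/2 = 8.65 ft; q_6 = 2.71 × 4.91 × 8.65 = 115.1 ft³/s
w_7 = (65.9 − 40.4)/2 = 12.75 ft; q_7 = 2.44 × 4.33 × 12.75 = 134.7 ft³/s
w_8 = (65.9 − 53.2)/2 = 6.35 ft; q_8 = 1.71 × 1.14 × 6.35 = 12.38 ft³/s
Q = Σ qᵢ = 553.3 ft³/s

553 ft³/s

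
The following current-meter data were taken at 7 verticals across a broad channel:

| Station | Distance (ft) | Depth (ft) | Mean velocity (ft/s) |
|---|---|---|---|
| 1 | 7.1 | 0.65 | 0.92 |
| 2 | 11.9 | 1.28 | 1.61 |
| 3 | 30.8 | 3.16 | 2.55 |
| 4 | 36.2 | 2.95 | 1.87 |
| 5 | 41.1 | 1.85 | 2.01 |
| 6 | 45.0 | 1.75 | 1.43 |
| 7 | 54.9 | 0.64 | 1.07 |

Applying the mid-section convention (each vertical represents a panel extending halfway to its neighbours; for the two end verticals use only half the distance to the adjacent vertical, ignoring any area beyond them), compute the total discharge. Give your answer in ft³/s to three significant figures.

189 ft³/s

w_1 = (11.9 − 7.1)/2 = 2.4 ft; q_1 = 0.92 × 0.65 × 2.4 = 1.435 ft³/s
w_2 = (30.8 − 7.1)/2 = 11.85 ft; q_2 = 1.61 × 1.28 × 11.85 = 24.42 ft³/s
w_3 = (36.2 − 11.9)/2 = 12.15 ft; q_3 = 2.55 × 3.16 × 12.15 = 97.90 ft³/s
w_4 = (41.1 − 30.8)/2 = 5.15 ft; q_4 = 1.87 × 2.95 × 5.15 = 28.41 ft³/s
w_5 = (45.0 − 36.2)/2 = 4.4 ft; q_5 = 2.01 × 1.85 × 4.4 = 16.36 ft³/s
w_6 = (54.9 − 41.1)/2 = 6.9 ft; q_6 = 1.43 × 1.75 × 6.9 = 17.27 ft³/s
w_7 = (54.9 − 45.0)/2 = 4.95 ft; q_7 = 1.07 × 0.64 × 4.95 = 3.390 ft³/s
Q = Σ qᵢ = 189.2 ft³/s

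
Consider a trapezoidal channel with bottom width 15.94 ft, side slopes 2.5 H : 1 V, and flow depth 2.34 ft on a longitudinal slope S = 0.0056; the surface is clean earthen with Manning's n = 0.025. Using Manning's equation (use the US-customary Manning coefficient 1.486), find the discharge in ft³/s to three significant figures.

334 ft³/s

A = (b + z·y)·y = (15.94 + 2.5×2.34)×2.34 = 50.99 ft²
P = b + 2y√(1+z²) = 15.94 + 2×2.34×√(1+2.5²) = 28.54 ft
R = A/P = 50.99/28.54 = 1.786 ft
Q = (1.486/n)·A·R^(2/3)·S^(1/2) = (1.486/0.025) × 50.99 × 1.786^(2/3) × 0.0056^(1/2) = 333.9 ft³/s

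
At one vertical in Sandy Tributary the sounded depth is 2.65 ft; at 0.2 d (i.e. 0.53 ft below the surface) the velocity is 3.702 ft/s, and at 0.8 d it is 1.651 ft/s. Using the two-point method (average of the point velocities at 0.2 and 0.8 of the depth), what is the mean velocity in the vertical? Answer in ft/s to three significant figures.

2.68 ft/s

v̄ = (3.702 + 1.651) / 2 = 2.677 ft/s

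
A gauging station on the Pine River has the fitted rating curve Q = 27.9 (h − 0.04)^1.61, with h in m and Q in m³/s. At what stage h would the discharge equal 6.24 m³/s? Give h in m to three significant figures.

h − h₀ = (Q/C)^(1/b) = (6.24/27.9)^(1/1.61) = 0.3945 m
h = 0.04 + 0.3945 = 0.4345 m

0.434 m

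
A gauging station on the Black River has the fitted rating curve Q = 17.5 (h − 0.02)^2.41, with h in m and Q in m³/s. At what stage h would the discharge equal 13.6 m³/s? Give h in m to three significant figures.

0.921 m

h − h₀ = (Q/C)^(1/b) = (13.6/17.5)^(1/2.41) = 0.9007 m
h = 0.02 + 0.9007 = 0.9207 m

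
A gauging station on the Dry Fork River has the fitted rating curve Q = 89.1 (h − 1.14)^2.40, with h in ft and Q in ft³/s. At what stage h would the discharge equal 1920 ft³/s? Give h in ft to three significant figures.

4.73 ft

h − h₀ = (Q/C)^(1/b) = (1920/89.1)^(1/2.40) = 3.594 ft
h = 1.14 + 3.594 = 4.734 ft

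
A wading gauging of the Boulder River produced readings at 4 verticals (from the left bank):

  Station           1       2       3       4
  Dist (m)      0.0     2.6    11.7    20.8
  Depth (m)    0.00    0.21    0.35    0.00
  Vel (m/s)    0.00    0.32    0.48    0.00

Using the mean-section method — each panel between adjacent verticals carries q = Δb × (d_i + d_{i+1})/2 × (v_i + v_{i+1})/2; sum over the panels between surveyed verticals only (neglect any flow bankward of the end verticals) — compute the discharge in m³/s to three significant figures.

1.45 m³/s

Panel 1-2: Δb = 2.6 m, d̄ = (0.00+0.21)/2 = 0.105, v̄ = (0.00+0.32)/2 = 0.16 → q = 2.6×0.105×0.16 = 0.04368 m³/s
Panel 2-3: Δb = 9.1 m, d̄ = (0.21+0.35)/2 = 0.28, v̄ = (0.32+0.48)/2 = 0.4 → q = 9.1×0.28×0.4 = 1.019 m³/s
Panel 3-4: Δb = 9.1 m, d̄ = (0.35+0.00)/2 = 0.175, v̄ = (0.48+0.00)/2 = 0.24 → q = 9.1×0.175×0.24 = 0.3822 m³/s
Q = Σ q = 1.445 m³/s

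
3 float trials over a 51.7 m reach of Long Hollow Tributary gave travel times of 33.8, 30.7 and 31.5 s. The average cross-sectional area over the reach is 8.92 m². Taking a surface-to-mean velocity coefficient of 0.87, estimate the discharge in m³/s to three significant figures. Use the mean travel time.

12.5 m³/s

t̄ = (33.8 + 30.7 + 31.5) / 3 = 32 s
v_surface = L / t̄ = 51.7 / 32 = 1.616 m/s
v_mean = 0.87 × 1.616 = 1.406 m/s
Q = A × v_mean = 8.92 × 1.406 = 12.54 m³/s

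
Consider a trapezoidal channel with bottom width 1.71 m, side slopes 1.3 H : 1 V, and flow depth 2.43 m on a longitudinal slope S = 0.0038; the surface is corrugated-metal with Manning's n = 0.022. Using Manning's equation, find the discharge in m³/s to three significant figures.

37.9 m³/s

A = (b + z·y)·y = (1.71 + 1.3×2.43)×2.43 = 11.83 m²
P = b + 2y√(1+z²) = 1.71 + 2×2.43×√(1+1.3²) = 9.681 m
R = A/P = 11.83/9.681 = 1.222 m
Q = (1/n)·A·R^(2/3)·S^(1/2) = (1/0.022) × 11.83 × 1.222^(2/3) × 0.0038^(1/2) = 37.90 m³/s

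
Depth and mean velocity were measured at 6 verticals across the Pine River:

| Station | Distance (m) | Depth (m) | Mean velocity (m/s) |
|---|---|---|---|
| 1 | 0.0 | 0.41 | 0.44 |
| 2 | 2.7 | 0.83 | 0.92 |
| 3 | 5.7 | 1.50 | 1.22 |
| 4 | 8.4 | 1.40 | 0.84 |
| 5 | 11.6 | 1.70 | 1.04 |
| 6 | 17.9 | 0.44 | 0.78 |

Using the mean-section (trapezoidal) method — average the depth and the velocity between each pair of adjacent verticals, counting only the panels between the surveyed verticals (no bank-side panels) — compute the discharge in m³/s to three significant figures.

19.7 m³/s

Panel 1-2: Δb = 2.7 m, d̄ = (0.41+0.83)/2 = 0.62, v̄ = (0.44+0.92)/2 = 0.68 → q = 2.7×0.62×0.68 = 1.138 m³/s
Panel 2-3: Δb = 3 m, d̄ = (0.83+1.50)/2 = 1.165, v̄ = (0.92+1.22)/2 = 1.07 → q = 3×1.165×1.07 = 3.740 m³/s
Panel 3-4: Δb = 2.7 m, d̄ = (1.50+1.40)/2 = 1.45, v̄ = (1.22+0.84)/2 = 1.03 → q = 2.7×1.45×1.03 = 4.032 m³/s
Panel 4-5: Δb = 3.2 m, d̄ = (1.40+1.70)/2 = 1.55, v̄ = (0.84+1.04)/2 = 0.94 → q = 3.2×1.55×0.94 = 4.662 m³/s
Panel 5-6: Δb = 6.3 m, d̄ = (1.70+0.44)/2 = 1.07, v̄ = (1.04+0.78)/2 = 0.91 → q = 6.3×1.07×0.91 = 6.134 m³/s
Q = Σ q = 19.71 m³/s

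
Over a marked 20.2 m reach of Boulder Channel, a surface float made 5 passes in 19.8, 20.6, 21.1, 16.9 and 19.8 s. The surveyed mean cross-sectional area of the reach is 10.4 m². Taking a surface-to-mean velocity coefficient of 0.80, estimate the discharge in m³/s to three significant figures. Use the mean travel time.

8.56 m³/s

t̄ = (19.8 + 20.6 + 21.1 + 16.9 + 19.8) / 5 = 19.64 s
v_surface = L / t̄ = 20.2 / 19.64 = 1.029 m/s
v_mean = 0.80 × 1.029 = 0.8228 m/s
Q = A × v_mean = 10.4 × 0.8228 = 8.557 m³/s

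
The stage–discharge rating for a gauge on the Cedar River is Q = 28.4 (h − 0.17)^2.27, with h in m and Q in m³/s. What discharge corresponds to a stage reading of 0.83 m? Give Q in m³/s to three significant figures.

11.1 m³/s

Q = 28.4 × (0.83 − 0.17)^2.27 = 28.4 × 0.66^2.27 = 11.06 m³/s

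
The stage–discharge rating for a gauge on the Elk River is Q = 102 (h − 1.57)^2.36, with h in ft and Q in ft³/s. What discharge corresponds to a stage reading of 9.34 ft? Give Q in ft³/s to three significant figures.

Q = 102 × (9.34 − 1.57)^2.36 = 102 × 7.77^2.36 = 12880 ft³/s

12900 ft³/s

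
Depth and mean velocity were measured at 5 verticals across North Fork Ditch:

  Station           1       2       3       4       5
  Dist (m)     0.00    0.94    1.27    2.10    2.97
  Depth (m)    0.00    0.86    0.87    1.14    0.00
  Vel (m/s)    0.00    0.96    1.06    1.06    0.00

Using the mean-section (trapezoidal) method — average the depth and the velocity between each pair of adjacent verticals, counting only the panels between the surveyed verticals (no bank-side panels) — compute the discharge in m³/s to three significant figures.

1.63 m³/s

Panel 1-2: Δb = 0.94 m, d̄ = (0.00+0.86)/2 = 0.43, v̄ = (0.00+0.96)/2 = 0.48 → q = 0.94×0.43×0.48 = 0.1940 m³/s
Panel 2-3: Δb = 0.33 m, d̄ = (0.86+0.87)/2 = 0.865, v̄ = (0.96+1.06)/2 = 1.01 → q = 0.33×0.865×1.01 = 0.2883 m³/s
Panel 3-4: Δb = 0.83 m, d̄ = (0.87+1.14)/2 = 1.005, v̄ = (1.06+1.06)/2 = 1.06 → q = 0.83×1.005×1.06 = 0.8842 m³/s
Panel 4-5: Δb = 0.87 m, d̄ = (1.14+0.00)/2 = 0.57, v̄ = (1.06+0.00)/2 = 0.53 → q = 0.87×0.57×0.53 = 0.2628 m³/s
Q = Σ q = 1.629 m³/s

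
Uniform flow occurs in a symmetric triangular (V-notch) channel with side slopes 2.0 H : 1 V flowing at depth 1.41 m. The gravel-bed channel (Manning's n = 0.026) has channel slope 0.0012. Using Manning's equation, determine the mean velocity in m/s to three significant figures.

A = z·y² = 2.0×1.41² = 3.976 m²
P = 2y√(1+z²) = 2×1.41×√(1+2.0²) = 6.306 m
R = A/P = 3.976/6.306 = 0.6306 m
Q = (1/n)·A·R^(2/3)·S^(1/2) = (1/0.026) × 3.976 × 0.6306^(2/3) × 0.0012^(1/2) = 3.896 m³/s
V = Q/A = 3.896/3.976 = 0.9797 m/s

0.980 m/s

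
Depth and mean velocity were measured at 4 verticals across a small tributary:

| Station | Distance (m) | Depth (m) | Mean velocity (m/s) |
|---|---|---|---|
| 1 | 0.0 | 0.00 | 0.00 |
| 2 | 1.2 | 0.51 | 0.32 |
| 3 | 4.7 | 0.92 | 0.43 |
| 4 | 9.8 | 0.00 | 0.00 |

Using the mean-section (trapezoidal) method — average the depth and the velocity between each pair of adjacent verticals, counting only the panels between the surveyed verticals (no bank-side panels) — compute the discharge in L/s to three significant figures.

Panel 1-2: Δb = 1.2 m, d̄ = (0.00+0.51)/2 = 0.255, v̄ = (0.00+0.32)/2 = 0.16 → q = 1.2×0.255×0.16 = 0.04896 m³/s
Panel 2-3: Δb = 3.5 m, d̄ = (0.51+0.92)/2 = 0.715, v̄ = (0.32+0.43)/2 = 0.375 → q = 3.5×0.715×0.375 = 0.9384 m³/s
Panel 3-4: Δb = 5.1 m, d̄ = (0.92+0.00)/2 = 0.46, v̄ = (0.43+0.00)/2 = 0.215 → q = 5.1×0.46×0.215 = 0.5044 m³/s
Q = Σ q = 1.492 m³/s
= 1.492 × 1000 = 1492 L/s

1490 L/s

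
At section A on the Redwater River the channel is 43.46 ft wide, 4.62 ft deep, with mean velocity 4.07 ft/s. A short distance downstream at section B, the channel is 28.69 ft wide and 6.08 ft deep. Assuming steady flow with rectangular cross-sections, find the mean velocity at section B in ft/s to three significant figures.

Q = A₁V₁ = (43.46×4.62) × 4.07 = 817.2 ft³/s
A₂ = 28.69 × 6.08 = 174.4 ft²
V₂ = Q/A₂ = 817.2/174.4 = 4.685 ft/s

4.68 ft/s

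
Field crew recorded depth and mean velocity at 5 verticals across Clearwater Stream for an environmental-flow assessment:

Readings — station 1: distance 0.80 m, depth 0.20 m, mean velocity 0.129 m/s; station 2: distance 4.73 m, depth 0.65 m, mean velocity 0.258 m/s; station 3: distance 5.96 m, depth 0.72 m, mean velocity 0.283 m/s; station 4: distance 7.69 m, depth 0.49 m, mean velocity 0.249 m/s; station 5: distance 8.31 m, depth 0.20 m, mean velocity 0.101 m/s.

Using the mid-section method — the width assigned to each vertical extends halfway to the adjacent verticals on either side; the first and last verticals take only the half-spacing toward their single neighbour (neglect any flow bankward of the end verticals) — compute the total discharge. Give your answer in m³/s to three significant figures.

w_1 = (4.73 − 0.80)/2 = 1.965 m; q_1 = 0.129 × 0.20 × 1.965 = 0.05070 m³/s
w_2 = (5.96 − 0.80)/2 = 2.58 m; q_2 = 0.258 × 0.65 × 2.58 = 0.4327 m³/s
w_3 = (7.69 − 4.73)/2 = 1.48 m; q_3 = 0.283 × 0.72 × 1.48 = 0.3016 m³/s
w_4 = (8.31 − 5.96)/2 = 1.175 m; q_4 = 0.249 × 0.49 × 1.175 = 0.1434 m³/s
w_5 = (8.31 − 7.69)/2 = 0.31 m; q_5 = 0.101 × 0.20 × 0.31 = 0.006262 m³/s
Q = Σ qᵢ = 0.9346 m³/s

0.935 m³/s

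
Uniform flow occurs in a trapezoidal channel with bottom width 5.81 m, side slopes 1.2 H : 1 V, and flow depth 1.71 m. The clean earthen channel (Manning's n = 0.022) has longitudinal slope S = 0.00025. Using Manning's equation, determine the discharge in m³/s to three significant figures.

10.9 m³/s

A = (b + z·y)·y = (5.81 + 1.2×1.71)×1.71 = 13.44 m²
P = b + 2y√(1+z²) = 5.81 + 2×1.71×√(1+1.2²) = 11.15 m
R = A/P = 13.44/11.15 = 1.206 m
Q = (1/n)·A·R^(2/3)·S^(1/2) = (1/0.022) × 13.44 × 1.206^(2/3) × 0.00025^(1/2) = 10.94 m³/s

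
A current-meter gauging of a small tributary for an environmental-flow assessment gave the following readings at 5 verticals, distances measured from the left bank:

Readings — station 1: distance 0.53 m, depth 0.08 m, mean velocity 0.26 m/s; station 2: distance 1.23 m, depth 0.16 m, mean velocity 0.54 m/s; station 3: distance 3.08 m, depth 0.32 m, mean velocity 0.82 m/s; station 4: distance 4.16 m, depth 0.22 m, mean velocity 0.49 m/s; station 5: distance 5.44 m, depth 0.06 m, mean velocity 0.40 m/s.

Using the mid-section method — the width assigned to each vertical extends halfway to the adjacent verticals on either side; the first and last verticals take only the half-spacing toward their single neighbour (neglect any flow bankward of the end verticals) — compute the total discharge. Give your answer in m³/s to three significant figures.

0.644 m³/s

w_1 = (1.23 − 0.53)/2 = 0.35 m; q_1 = 0.26 × 0.08 × 0.35 = 0.007280 m³/s
w_2 = (3.08 − 0.53)/2 = 1.275 m; q_2 = 0.54 × 0.16 × 1.275 = 0.1102 m³/s
w_3 = (4.16 − 1.23)/2 = 1.465 m; q_3 = 0.82 × 0.32 × 1.465 = 0.3844 m³/s
w_4 = (5.44 − 3.08)/2 = 1.18 m; q_4 = 0.49 × 0.22 × 1.18 = 0.1272 m³/s
w_5 = (5.44 − 4.16)/2 = 0.64 m; q_5 = 0.40 × 0.06 × 0.64 = 0.01536 m³/s
Q = Σ qᵢ = 0.6444 m³/s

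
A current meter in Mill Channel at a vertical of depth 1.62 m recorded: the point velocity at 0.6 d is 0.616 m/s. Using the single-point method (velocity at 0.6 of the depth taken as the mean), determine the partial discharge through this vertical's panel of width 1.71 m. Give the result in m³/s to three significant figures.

v̄ = v₀.₆ = 0.616 m/s
q = v̄ × d × w = 0.6160 × 1.62 × 1.71 = 1.706 m³/s

1.71 m³/s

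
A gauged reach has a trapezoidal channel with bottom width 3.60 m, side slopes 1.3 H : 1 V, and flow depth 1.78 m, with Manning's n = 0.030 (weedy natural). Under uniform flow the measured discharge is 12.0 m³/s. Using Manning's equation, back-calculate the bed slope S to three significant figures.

0.00101

A = (b + z·y)·y = (3.60 + 1.3×1.78)×1.78 = 10.53 m²
P = b + 2y√(1+z²) = 3.60 + 2×1.78×√(1+1.3²) = 9.439 m
R = A/P = 10.53/9.439 = 1.115 m
S = (Q·n / (1·A·R^(2/3)))² = (12.0×0.030 / (1×10.53×1.075))² = 0.001011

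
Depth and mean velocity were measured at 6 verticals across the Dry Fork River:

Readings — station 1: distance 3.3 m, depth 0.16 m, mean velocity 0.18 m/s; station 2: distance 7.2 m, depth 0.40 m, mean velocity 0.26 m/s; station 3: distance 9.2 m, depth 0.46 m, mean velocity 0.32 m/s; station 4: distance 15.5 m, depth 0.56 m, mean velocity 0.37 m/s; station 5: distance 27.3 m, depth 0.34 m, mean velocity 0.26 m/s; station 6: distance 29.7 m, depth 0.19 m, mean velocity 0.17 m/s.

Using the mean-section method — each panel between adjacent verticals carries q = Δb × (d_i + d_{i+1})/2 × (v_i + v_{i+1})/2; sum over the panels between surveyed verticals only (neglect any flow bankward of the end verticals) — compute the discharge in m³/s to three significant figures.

Panel 1-2: Δb = 3.9 m, d̄ = (0.16+0.40)/2 = 0.28, v̄ = (0.18+0.26)/2 = 0.22 → q = 3.9×0.28×0.22 = 0.2402 m³/s
Panel 2-3: Δb = 2 m, d̄ = (0.40+0.46)/2 = 0.43, v̄ = (0.26+0.32)/2 = 0.29 → q = 2×0.43×0.29 = 0.2494 m³/s
Panel 3-4: Δb = 6.3 m, d̄ = (0.46+0.56)/2 = 0.51, v̄ = (0.32+0.37)/2 = 0.345 → q = 6.3×0.51×0.345 = 1.108 m³/s
Panel 4-5: Δb = 11.8 m, d̄ = (0.56+0.34)/2 = 0.45, v̄ = (0.37+0.26)/2 = 0.315 → q = 11.8×0.45×0.315 = 1.673 m³/s
Panel 5-6: Δb = 2.4 m, d̄ = (0.34+0.19)/2 = 0.265, v̄ = (0.26+0.17)/2 = 0.215 → q = 2.4×0.265×0.215 = 0.1367 m³/s
Q = Σ q = 3.408 m³/s

3.41 m³/s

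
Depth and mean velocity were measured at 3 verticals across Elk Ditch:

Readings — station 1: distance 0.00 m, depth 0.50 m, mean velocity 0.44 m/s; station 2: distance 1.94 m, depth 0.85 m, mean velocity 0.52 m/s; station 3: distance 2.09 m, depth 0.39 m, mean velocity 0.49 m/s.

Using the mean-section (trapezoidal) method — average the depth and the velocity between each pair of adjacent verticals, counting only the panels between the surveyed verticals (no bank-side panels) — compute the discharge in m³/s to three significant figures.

Panel 1-2: Δb = 1.94 m, d̄ = (0.50+0.85)/2 = 0.675, v̄ = (0.44+0.52)/2 = 0.48 → q = 1.94×0.675×0.48 = 0.6286 m³/s
Panel 2-3: Δb = 0.15 m, d̄ = (0.85+0.39)/2 = 0.62, v̄ = (0.52+0.49)/2 = 0.505 → q = 0.15×0.62×0.505 = 0.04697 m³/s
Q = Σ q = 0.6755 m³/s

0.676 m³/s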